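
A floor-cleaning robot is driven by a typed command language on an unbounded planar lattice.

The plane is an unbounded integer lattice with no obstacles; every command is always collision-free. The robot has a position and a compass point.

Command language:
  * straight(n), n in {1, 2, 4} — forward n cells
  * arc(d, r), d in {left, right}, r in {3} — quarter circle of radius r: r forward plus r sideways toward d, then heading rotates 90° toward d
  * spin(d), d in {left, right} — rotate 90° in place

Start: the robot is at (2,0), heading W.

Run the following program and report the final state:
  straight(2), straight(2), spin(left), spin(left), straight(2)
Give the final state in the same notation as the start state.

at (0,0), heading E

begin: at (2,0), heading W
[1] after straight(2): at (0,0), heading W
[2] after straight(2): at (-2,0), heading W
[3] after spin(left): at (-2,0), heading S
[4] after spin(left): at (-2,0), heading E
[5] after straight(2): at (0,0), heading E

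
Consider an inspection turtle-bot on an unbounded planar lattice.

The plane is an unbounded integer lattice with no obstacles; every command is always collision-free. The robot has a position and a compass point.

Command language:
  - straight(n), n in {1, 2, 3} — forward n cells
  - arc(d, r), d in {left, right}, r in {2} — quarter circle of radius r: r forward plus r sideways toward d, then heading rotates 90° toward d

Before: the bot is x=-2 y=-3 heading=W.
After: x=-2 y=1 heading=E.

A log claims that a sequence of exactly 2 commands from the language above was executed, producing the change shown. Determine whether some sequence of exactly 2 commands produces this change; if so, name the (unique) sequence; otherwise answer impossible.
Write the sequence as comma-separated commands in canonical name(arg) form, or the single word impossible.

key: cell and facing (now E) both changed — the 2 commands mix motion and turning
initial: x=-2 y=-3 heading=W
t=1 arc(right, 2) ⇒ x=-4 y=-1 heading=N
t=2 arc(right, 2) ⇒ x=-2 y=1 heading=E
no other 2-command option fits: unique.

arc(right, 2), arc(right, 2)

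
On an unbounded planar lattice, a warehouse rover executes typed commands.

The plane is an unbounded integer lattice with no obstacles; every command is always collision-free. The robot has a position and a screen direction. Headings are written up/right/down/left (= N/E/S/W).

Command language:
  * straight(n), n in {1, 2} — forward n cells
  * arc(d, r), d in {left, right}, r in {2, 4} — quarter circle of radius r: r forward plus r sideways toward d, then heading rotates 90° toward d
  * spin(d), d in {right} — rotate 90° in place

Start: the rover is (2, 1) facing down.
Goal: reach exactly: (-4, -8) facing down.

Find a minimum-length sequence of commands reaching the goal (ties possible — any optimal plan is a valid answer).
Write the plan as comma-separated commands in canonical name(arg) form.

t0: (2, 1) facing down
1. straight(1) → (2, 0) facing down
2. straight(2) → (2, -2) facing down
3. arc(right, 2) → (0, -4) facing left
4. arc(left, 4) → (-4, -8) facing down
minimal: 4 command(s), checked below 4.

straight(1), straight(2), arc(right, 2), arc(left, 4)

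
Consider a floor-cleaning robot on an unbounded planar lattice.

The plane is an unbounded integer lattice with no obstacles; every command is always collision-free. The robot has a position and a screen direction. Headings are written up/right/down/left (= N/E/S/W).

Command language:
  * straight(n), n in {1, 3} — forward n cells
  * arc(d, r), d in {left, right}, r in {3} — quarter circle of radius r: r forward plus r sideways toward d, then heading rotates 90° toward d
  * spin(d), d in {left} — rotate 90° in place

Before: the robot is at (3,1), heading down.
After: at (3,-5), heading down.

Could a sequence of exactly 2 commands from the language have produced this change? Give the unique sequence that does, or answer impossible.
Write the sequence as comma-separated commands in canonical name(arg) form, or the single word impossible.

key: heading stays S — no command in the sequence turns
start: at (3,1), heading down
1. straight(3) → at (3,-2), heading down
2. straight(3) → at (3,-5), heading down
no rival 2-sequence matches.

straight(3), straight(3)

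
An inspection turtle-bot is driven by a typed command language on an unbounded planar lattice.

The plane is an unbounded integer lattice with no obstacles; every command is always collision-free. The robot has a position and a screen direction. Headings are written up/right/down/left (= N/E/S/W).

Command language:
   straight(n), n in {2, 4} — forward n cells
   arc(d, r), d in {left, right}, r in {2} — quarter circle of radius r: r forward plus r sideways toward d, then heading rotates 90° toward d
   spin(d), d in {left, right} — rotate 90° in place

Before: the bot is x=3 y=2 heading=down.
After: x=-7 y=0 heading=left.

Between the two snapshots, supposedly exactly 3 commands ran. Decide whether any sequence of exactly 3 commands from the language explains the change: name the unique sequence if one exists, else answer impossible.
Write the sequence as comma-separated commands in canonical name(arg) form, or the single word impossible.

arc(right, 2), straight(4), straight(4)

key: cell and facing (now W) both changed — the 3 commands mix motion and turning
from: x=3 y=2 heading=down
step 1 (arc(right, 2)): x=1 y=0 heading=left
step 2 (straight(4)): x=-3 y=0 heading=left
step 3 (straight(4)): x=-7 y=0 heading=left
no rival 3-sequence matches.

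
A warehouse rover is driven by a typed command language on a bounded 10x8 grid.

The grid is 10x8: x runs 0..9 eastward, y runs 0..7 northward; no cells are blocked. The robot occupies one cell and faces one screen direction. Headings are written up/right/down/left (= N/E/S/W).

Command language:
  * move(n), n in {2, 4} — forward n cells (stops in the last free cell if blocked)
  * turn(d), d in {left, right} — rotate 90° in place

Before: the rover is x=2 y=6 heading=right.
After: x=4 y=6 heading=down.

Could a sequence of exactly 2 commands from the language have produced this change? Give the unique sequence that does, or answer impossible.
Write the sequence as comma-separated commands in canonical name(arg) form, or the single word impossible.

move(2), turn(right)

key: order matters: swapping move(2) and turn(right) lands elsewhere
from: x=2 y=6 heading=right
t=1 move(2) ⇒ x=4 y=6 heading=right
t=2 turn(right) ⇒ x=4 y=6 heading=down
no rival 2-sequence matches.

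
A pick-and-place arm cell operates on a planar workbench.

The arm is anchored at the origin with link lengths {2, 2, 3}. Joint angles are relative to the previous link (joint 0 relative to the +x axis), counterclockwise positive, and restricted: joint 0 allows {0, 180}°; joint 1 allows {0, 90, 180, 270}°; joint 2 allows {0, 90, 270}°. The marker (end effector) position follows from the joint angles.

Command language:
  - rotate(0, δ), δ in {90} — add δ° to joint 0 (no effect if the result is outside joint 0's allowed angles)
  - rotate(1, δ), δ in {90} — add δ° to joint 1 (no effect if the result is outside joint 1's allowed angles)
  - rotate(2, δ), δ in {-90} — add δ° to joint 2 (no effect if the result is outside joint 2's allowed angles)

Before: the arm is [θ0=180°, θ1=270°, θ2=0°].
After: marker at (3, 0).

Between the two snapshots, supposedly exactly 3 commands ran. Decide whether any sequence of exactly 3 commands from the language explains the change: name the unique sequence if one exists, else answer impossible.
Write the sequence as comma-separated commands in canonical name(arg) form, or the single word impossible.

start: [θ0=180°, θ1=270°, θ2=0°]
1. rotate(1, 90) → [θ0=180°, θ1=0°, θ2=0°]
2. rotate(1, 90) → [θ0=180°, θ1=90°, θ2=0°]
3. rotate(1, 90) → [θ0=180°, θ1=180°, θ2=0°]
all 27 alternatives checked — unique.

rotate(1, 90), rotate(1, 90), rotate(1, 90)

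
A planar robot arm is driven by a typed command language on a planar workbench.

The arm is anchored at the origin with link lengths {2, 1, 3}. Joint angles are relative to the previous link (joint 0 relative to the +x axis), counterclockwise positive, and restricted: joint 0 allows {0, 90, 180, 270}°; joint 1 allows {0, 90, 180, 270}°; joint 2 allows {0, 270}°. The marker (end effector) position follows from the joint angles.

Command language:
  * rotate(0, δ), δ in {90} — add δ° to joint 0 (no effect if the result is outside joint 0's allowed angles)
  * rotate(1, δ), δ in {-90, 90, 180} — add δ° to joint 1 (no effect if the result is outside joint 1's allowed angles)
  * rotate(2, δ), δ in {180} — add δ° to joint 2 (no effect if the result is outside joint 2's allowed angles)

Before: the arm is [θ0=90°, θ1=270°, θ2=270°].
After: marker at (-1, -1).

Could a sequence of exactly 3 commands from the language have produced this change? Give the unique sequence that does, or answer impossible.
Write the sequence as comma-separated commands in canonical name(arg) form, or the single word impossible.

rotate(0, 90), rotate(0, 90), rotate(0, 90)

initial: [θ0=90°, θ1=270°, θ2=270°]
1. rotate(0, 90) → [θ0=180°, θ1=270°, θ2=270°]
2. rotate(0, 90) → [θ0=270°, θ1=270°, θ2=270°]
3. rotate(0, 90) → [θ0=0°, θ1=270°, θ2=270°]
all 125 alternatives checked — unique.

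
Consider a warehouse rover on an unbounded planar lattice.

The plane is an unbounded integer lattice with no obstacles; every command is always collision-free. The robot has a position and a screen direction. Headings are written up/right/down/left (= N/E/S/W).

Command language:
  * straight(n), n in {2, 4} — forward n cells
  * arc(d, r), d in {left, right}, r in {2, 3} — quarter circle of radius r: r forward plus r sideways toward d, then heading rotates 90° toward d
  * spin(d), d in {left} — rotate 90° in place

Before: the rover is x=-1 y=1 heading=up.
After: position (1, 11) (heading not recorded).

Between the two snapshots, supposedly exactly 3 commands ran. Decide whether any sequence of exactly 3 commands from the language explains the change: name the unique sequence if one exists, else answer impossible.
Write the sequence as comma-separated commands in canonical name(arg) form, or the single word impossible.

key: order matters: swapping straight(4) and arc(right, 2) lands elsewhere
begin: x=-1 y=1 heading=up
step 1 (straight(4)): x=-1 y=5 heading=up
step 2 (straight(4)): x=-1 y=9 heading=up
step 3 (arc(right, 2)): x=1 y=11 heading=right
no rival 3-sequence matches.

straight(4), straight(4), arc(right, 2)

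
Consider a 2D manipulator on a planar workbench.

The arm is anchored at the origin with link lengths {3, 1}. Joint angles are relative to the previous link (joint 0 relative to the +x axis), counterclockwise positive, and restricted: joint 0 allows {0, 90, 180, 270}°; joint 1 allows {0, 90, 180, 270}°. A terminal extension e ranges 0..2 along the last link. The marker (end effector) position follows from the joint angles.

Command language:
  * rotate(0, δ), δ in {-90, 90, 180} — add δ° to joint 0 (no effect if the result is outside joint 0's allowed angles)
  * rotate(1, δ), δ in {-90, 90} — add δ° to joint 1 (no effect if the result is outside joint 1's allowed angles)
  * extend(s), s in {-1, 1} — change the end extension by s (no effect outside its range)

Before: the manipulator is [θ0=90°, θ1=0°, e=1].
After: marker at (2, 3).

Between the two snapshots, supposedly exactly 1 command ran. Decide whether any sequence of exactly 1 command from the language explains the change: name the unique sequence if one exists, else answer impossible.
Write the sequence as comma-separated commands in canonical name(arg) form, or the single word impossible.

rotate(1, -90)

initial: [θ0=90°, θ1=0°, e=1]
step 1 (rotate(1, -90)): [θ0=90°, θ1=270°, e=1]
no other 1-command option fits: unique.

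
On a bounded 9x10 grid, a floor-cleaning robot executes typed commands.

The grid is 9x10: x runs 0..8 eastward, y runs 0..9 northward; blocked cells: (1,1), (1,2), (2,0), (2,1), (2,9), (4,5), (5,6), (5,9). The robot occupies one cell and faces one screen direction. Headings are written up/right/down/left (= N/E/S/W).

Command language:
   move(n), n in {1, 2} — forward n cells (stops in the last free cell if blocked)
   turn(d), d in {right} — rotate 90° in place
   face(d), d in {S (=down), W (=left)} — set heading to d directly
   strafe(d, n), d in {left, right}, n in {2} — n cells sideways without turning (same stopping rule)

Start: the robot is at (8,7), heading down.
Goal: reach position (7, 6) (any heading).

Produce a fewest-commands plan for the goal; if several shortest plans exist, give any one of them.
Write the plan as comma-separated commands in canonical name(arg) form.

from: at (8,7), heading down
[1] after move(1): at (8,6), heading down
[2] after turn(right): at (8,6), heading left
[3] after move(1): at (7,6), heading left
nothing shorter than 3 reaches the goal.

move(1), turn(right), move(1)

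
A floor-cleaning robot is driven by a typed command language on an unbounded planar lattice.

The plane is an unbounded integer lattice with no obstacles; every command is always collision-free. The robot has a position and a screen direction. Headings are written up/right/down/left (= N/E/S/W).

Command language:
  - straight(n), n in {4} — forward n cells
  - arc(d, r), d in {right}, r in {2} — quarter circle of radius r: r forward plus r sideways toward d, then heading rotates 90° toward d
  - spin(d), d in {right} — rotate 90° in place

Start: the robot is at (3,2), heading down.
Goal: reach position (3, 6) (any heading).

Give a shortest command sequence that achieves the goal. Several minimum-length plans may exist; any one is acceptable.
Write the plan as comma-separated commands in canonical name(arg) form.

begin: at (3,2), heading down
t=1 spin(right) ⇒ at (3,2), heading left
t=2 spin(right) ⇒ at (3,2), heading up
t=3 straight(4) ⇒ at (3,6), heading up
nothing shorter than 3 reaches the goal.

spin(right), spin(right), straight(4)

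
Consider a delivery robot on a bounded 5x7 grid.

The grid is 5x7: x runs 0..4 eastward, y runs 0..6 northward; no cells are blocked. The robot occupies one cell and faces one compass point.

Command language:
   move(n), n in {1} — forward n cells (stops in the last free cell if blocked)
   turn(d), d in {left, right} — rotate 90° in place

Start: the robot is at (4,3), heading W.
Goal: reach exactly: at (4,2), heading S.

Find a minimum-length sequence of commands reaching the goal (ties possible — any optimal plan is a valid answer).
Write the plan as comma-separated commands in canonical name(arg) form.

turn(left), move(1)

from: at (4,3), heading W
t=1 turn(left) ⇒ at (4,3), heading S
t=2 move(1) ⇒ at (4,2), heading S
shorter routes all fall short; 2 is best.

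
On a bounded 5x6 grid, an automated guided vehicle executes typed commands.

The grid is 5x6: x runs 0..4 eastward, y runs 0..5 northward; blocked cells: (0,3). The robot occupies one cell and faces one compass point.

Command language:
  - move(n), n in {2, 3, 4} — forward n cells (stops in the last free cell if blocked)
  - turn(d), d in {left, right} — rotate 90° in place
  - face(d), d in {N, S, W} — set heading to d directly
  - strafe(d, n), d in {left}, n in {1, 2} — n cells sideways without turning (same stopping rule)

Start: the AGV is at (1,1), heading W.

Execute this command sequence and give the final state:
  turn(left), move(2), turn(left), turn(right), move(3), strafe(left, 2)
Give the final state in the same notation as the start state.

at (3,0), heading S

start: at (1,1), heading W
step 1 (turn(left)): at (1,1), heading S
step 2 (move(2)): at (1,0), heading S
step 3 (turn(left)): at (1,0), heading E
step 4 (turn(right)): at (1,0), heading S
step 5 (move(3)): at (1,0), heading S
step 6 (strafe(left, 2)): at (3,0), heading S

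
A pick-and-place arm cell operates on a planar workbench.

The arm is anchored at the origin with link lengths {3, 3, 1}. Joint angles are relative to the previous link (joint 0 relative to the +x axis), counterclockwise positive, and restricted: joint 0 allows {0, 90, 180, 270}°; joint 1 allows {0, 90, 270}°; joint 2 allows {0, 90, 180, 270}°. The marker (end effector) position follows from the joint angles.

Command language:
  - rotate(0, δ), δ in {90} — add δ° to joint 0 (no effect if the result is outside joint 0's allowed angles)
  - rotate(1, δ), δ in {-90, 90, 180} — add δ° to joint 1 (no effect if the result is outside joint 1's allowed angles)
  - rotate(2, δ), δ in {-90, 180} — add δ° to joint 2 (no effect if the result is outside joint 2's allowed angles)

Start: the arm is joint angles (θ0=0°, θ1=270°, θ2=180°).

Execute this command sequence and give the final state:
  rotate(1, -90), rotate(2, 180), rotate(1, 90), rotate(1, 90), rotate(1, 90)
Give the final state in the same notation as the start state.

start: joint angles (θ0=0°, θ1=270°, θ2=180°)
t=1 rotate(1, -90) ⇒ joint angles (θ0=0°, θ1=270°, θ2=180°)
t=2 rotate(2, 180) ⇒ joint angles (θ0=0°, θ1=270°, θ2=0°)
t=3 rotate(1, 90) ⇒ joint angles (θ0=0°, θ1=0°, θ2=0°)
t=4 rotate(1, 90) ⇒ joint angles (θ0=0°, θ1=90°, θ2=0°)
t=5 rotate(1, 90) ⇒ joint angles (θ0=0°, θ1=90°, θ2=0°)

joint angles (θ0=0°, θ1=90°, θ2=0°)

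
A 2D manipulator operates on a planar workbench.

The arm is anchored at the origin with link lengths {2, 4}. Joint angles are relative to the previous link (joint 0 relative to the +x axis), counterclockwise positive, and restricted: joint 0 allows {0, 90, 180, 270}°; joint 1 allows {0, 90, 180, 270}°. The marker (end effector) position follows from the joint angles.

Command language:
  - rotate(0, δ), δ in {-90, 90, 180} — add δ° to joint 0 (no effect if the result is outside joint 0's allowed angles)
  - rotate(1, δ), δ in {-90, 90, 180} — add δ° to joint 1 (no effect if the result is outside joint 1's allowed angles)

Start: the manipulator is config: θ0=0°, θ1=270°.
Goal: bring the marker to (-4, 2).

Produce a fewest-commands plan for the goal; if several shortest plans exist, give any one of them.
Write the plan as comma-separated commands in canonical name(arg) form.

t0: config: θ0=0°, θ1=270°
1. rotate(1, 180) → config: θ0=0°, θ1=90°
2. rotate(0, 90) → config: θ0=90°, θ1=90°
shorter routes all fall short; 2 is best.

rotate(1, 180), rotate(0, 90)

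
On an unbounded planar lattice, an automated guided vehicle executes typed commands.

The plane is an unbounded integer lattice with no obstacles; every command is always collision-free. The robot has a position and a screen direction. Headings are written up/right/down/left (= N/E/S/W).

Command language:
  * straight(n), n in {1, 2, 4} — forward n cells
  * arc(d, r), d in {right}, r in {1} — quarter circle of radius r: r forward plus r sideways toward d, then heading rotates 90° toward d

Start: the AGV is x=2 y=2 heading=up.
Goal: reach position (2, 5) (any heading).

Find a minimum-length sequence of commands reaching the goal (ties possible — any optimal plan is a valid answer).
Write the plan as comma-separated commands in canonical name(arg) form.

begin: x=2 y=2 heading=up
[1] after straight(1): x=2 y=3 heading=up
[2] after straight(2): x=2 y=5 heading=up
no 1-step plan works, so 2 is optimal.

straight(1), straight(2)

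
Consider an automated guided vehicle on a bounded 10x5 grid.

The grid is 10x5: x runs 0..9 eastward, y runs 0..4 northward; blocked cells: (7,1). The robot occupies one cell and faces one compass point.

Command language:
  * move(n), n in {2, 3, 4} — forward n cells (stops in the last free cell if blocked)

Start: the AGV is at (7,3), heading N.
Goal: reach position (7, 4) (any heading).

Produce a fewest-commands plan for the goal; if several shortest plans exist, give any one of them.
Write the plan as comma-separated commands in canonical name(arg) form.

move(2)

t0: at (7,3), heading N
1. move(2) → at (7,4), heading N
no 0-step plan works, so 1 is optimal.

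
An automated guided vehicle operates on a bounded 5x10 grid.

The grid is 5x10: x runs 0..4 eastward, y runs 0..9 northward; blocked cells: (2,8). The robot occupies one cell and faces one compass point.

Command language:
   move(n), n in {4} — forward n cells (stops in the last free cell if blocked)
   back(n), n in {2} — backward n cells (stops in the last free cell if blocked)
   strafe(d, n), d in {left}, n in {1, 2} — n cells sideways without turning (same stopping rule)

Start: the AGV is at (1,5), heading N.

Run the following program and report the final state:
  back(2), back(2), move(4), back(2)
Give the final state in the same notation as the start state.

at (1,3), heading N

start: at (1,5), heading N
step 1 (back(2)): at (1,3), heading N
step 2 (back(2)): at (1,1), heading N
step 3 (move(4)): at (1,5), heading N
step 4 (back(2)): at (1,3), heading N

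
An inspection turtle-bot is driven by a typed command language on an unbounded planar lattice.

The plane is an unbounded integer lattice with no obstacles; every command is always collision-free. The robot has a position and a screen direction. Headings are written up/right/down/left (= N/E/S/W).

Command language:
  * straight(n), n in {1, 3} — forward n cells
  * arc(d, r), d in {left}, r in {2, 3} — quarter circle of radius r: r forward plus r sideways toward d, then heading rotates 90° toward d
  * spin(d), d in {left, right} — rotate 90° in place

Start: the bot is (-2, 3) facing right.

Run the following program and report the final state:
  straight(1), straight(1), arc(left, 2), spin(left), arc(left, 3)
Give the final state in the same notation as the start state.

start: (-2, 3) facing right
1. straight(1) → (-1, 3) facing right
2. straight(1) → (0, 3) facing right
3. arc(left, 2) → (2, 5) facing up
4. spin(left) → (2, 5) facing left
5. arc(left, 3) → (-1, 2) facing down

(-1, 2) facing down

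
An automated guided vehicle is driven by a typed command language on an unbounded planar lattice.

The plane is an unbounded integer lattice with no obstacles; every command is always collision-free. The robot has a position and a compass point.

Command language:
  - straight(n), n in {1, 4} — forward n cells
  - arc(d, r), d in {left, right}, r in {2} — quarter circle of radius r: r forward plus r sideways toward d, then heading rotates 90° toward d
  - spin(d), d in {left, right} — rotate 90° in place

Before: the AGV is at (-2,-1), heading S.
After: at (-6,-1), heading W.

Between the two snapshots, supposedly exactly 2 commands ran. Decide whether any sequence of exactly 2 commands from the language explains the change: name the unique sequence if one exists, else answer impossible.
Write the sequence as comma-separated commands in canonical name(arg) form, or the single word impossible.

key: running straight(4) before spin(right) would end elsewhere — order is forced
begin: at (-2,-1), heading S
1. spin(right) → at (-2,-1), heading W
2. straight(4) → at (-6,-1), heading W
all 36 alternatives checked — unique.

spin(right), straight(4)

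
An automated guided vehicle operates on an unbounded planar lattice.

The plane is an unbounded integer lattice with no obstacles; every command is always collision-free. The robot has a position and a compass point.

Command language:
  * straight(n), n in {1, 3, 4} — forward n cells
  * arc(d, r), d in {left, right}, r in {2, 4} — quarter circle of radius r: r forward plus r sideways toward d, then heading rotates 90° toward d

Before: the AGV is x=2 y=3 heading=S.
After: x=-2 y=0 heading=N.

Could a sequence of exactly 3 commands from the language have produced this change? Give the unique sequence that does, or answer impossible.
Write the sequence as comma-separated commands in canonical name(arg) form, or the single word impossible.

key: cell and facing (now N) both changed — the 3 commands mix motion and turning
from: x=2 y=3 heading=S
step 1 (straight(3)): x=2 y=0 heading=S
step 2 (arc(right, 2)): x=0 y=-2 heading=W
step 3 (arc(right, 2)): x=-2 y=0 heading=N
no rival 3-sequence matches.

straight(3), arc(right, 2), arc(right, 2)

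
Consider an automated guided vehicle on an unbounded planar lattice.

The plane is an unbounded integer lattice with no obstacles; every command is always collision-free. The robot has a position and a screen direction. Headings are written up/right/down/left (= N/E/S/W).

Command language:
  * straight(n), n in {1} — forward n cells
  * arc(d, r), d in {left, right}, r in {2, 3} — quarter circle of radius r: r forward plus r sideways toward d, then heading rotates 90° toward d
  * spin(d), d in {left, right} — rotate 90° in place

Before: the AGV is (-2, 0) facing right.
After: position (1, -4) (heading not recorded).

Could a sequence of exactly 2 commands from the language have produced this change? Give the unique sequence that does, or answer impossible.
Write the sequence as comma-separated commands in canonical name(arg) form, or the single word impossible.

key: running straight(1) before arc(right, 3) would end elsewhere — order is forced
begin: (-2, 0) facing right
[1] after arc(right, 3): (1, -3) facing down
[2] after straight(1): (1, -4) facing down
no rival 2-sequence matches.

arc(right, 3), straight(1)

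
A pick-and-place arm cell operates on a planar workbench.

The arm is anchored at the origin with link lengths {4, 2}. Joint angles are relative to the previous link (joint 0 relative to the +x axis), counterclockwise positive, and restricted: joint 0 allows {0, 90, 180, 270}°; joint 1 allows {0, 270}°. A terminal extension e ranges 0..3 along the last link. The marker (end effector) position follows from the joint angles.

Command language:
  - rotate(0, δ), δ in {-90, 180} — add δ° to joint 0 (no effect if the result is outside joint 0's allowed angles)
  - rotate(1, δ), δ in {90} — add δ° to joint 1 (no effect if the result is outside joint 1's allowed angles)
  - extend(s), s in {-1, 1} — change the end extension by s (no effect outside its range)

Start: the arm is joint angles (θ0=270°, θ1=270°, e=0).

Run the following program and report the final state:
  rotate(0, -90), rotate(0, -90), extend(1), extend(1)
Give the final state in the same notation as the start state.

joint angles (θ0=90°, θ1=270°, e=2)

initial: joint angles (θ0=270°, θ1=270°, e=0)
t=1 rotate(0, -90) ⇒ joint angles (θ0=180°, θ1=270°, e=0)
t=2 rotate(0, -90) ⇒ joint angles (θ0=90°, θ1=270°, e=0)
t=3 extend(1) ⇒ joint angles (θ0=90°, θ1=270°, e=1)
t=4 extend(1) ⇒ joint angles (θ0=90°, θ1=270°, e=2)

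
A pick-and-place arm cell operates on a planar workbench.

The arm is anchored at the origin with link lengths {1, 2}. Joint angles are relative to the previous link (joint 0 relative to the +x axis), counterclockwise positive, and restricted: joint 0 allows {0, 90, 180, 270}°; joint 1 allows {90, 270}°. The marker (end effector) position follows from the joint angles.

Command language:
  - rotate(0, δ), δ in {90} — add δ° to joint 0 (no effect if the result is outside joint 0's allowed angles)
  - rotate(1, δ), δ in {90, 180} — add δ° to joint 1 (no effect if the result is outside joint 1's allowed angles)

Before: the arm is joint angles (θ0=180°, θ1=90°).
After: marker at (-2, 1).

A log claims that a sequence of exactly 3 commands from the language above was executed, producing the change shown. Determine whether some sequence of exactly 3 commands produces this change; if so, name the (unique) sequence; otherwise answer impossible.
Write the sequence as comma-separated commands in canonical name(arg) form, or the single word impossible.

from: joint angles (θ0=180°, θ1=90°)
t=1 rotate(0, 90) ⇒ joint angles (θ0=270°, θ1=90°)
t=2 rotate(0, 90) ⇒ joint angles (θ0=0°, θ1=90°)
t=3 rotate(0, 90) ⇒ joint angles (θ0=90°, θ1=90°)
all 27 alternatives checked — unique.

rotate(0, 90), rotate(0, 90), rotate(0, 90)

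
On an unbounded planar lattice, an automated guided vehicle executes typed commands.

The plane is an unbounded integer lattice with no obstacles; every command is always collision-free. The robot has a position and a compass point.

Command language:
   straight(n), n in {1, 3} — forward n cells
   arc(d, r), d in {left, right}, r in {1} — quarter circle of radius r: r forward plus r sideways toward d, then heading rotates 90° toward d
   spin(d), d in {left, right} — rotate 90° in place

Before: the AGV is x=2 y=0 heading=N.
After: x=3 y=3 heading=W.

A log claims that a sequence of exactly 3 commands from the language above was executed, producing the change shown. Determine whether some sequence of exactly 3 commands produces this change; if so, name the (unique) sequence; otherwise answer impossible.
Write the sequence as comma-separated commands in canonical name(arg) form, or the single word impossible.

key: position moved to (3,3) AND the heading swung to W — translation plus rotation needed
start: x=2 y=0 heading=N
step 1 (arc(right, 1)): x=3 y=1 heading=E
step 2 (arc(left, 1)): x=4 y=2 heading=N
step 3 (arc(left, 1)): x=3 y=3 heading=W
no other 3-command option fits: unique.

arc(right, 1), arc(left, 1), arc(left, 1)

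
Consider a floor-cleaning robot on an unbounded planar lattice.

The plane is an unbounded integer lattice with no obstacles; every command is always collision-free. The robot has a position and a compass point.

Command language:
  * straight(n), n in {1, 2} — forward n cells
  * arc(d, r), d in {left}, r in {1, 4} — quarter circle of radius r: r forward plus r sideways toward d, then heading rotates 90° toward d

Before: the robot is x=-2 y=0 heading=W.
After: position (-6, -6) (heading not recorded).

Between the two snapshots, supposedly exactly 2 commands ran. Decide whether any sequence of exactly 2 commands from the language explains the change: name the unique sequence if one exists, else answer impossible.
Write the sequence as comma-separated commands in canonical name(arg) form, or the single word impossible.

arc(left, 4), straight(2)

key: running straight(2) before arc(left, 4) would end elsewhere — order is forced
from: x=-2 y=0 heading=W
[1] after arc(left, 4): x=-6 y=-4 heading=S
[2] after straight(2): x=-6 y=-6 heading=S
uniquely the one of 16 2-step routes that fits.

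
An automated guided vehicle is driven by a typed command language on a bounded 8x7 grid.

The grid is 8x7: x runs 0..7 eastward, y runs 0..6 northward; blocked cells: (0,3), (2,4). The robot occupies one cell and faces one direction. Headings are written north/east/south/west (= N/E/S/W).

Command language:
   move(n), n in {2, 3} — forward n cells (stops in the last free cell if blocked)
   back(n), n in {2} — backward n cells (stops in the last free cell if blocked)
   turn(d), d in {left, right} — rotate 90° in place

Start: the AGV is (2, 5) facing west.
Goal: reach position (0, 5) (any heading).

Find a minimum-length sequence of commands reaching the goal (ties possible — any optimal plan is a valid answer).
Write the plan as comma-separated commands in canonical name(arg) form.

from: (2, 5) facing west
step 1 (move(3)): (0, 5) facing west
no 0-step plan works, so 1 is optimal.

move(3)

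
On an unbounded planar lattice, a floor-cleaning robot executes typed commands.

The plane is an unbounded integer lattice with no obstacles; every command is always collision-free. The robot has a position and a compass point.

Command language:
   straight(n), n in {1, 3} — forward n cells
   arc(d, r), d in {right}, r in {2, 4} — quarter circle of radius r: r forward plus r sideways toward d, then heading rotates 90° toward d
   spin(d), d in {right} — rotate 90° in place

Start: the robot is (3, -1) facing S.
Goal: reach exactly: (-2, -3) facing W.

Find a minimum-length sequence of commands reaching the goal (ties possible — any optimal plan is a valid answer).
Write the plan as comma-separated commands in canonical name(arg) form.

initial: (3, -1) facing S
t=1 arc(right, 2) ⇒ (1, -3) facing W
t=2 straight(3) ⇒ (-2, -3) facing W
minimal: 2 command(s), checked below 2.

arc(right, 2), straight(3)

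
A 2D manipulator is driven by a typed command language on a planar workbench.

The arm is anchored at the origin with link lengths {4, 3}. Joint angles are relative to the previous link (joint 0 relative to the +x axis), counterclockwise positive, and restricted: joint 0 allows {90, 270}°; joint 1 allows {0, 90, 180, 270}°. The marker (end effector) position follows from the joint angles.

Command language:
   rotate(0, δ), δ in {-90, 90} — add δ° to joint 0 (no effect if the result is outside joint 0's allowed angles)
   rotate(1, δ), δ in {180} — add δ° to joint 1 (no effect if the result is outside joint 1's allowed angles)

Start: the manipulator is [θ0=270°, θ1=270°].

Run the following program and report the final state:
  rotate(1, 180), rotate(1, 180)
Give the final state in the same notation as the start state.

[θ0=270°, θ1=270°]

begin: [θ0=270°, θ1=270°]
t=1 rotate(1, 180) ⇒ [θ0=270°, θ1=90°]
t=2 rotate(1, 180) ⇒ [θ0=270°, θ1=270°]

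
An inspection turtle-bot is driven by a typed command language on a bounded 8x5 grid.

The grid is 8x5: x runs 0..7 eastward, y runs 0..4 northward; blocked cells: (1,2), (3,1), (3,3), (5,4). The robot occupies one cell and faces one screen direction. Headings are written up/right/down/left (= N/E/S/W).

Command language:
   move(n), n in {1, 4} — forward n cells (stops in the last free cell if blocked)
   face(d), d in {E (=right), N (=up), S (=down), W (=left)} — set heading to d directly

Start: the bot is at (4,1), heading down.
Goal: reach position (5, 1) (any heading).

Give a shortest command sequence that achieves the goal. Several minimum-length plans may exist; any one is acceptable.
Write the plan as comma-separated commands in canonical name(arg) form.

face(E), move(1)

t0: at (4,1), heading down
[1] after face(E): at (4,1), heading right
[2] after move(1): at (5,1), heading right
nothing shorter than 2 reaches the goal.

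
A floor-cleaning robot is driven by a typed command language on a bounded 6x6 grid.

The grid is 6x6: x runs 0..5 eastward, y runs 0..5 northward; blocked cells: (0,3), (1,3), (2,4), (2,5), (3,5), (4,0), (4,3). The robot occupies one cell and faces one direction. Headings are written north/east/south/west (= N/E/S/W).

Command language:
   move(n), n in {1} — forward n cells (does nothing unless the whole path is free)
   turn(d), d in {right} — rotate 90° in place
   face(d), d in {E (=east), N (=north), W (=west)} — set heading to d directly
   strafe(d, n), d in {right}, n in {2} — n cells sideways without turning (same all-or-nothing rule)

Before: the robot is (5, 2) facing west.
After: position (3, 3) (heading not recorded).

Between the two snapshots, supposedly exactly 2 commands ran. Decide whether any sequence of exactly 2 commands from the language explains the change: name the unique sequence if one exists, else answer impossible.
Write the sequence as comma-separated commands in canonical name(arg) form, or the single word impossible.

all 36 sequences checked — none match.

impossible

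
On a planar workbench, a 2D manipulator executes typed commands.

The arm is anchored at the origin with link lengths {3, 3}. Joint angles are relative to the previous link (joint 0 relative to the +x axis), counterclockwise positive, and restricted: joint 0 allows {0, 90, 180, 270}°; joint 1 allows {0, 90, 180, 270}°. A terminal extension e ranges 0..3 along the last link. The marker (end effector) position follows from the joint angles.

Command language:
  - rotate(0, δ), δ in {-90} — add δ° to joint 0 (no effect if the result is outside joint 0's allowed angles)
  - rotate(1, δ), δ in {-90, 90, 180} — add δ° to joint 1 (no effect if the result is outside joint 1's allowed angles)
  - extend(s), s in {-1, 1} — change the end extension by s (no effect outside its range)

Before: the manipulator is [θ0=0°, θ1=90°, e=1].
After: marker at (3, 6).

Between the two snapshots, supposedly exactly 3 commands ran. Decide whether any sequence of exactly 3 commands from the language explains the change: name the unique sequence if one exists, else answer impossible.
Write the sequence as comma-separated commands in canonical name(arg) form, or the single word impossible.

extend(1), extend(1), extend(1)

begin: [θ0=0°, θ1=90°, e=1]
[1] after extend(1): [θ0=0°, θ1=90°, e=2]
[2] after extend(1): [θ0=0°, θ1=90°, e=3]
[3] after extend(1): [θ0=0°, θ1=90°, e=3]
uniquely the one of 216 3-step routes that fits.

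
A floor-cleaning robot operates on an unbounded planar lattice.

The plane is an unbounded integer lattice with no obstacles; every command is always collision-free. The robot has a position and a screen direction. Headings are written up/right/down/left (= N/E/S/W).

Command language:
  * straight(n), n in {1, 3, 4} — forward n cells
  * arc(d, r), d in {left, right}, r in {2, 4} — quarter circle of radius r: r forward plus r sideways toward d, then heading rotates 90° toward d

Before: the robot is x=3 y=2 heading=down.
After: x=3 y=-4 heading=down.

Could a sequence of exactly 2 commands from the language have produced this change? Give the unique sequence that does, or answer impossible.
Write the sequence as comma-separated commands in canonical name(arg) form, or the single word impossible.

straight(3), straight(3)

key: heading stays S — no command in the sequence turns
start: x=3 y=2 heading=down
1. straight(3) → x=3 y=-1 heading=down
2. straight(3) → x=3 y=-4 heading=down
all 49 alternatives checked — unique.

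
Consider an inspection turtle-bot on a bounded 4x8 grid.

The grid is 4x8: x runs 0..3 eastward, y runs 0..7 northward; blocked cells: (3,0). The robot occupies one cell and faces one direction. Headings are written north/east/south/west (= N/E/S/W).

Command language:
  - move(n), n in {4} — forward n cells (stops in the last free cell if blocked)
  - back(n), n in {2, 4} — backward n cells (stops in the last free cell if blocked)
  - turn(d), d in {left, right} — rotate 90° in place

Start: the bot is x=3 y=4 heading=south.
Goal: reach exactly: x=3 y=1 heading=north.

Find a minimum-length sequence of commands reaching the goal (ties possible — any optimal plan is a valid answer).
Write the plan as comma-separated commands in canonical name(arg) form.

move(4), turn(left), turn(left)

begin: x=3 y=4 heading=south
[1] after move(4): x=3 y=1 heading=south
[2] after turn(left): x=3 y=1 heading=east
[3] after turn(left): x=3 y=1 heading=north
shorter routes all fall short; 3 is best.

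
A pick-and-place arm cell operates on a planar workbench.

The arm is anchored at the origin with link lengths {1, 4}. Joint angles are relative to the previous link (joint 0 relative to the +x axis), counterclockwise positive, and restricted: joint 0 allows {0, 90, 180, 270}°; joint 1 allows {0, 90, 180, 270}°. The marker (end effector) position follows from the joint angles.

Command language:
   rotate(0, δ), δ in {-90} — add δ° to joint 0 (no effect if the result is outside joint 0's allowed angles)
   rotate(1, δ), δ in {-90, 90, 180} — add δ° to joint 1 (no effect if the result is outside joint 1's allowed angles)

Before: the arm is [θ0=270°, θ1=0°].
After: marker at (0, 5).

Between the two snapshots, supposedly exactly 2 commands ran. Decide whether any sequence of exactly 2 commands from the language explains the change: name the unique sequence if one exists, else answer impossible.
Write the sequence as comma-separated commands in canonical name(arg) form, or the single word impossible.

start: [θ0=270°, θ1=0°]
[1] after rotate(0, -90): [θ0=180°, θ1=0°]
[2] after rotate(0, -90): [θ0=90°, θ1=0°]
no rival 2-sequence matches.

rotate(0, -90), rotate(0, -90)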